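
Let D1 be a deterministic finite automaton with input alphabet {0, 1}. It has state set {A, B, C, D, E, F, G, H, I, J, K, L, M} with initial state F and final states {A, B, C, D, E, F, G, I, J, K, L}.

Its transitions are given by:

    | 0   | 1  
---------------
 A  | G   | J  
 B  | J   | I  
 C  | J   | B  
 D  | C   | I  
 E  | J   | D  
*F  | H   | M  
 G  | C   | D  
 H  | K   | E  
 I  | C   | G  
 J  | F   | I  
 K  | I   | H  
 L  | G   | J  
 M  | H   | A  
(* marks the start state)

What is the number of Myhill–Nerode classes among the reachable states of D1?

9

Reachable states from the start: {A,B,C,D,E,F,G,H,I,J,K,M}. Unreachable: {L} — drop them.
Start with accepting vs non-accepting: {A,B,C,D,E,F,G,I,J,K} | {H,M}.
On input 0, block {A,B,C,D,E,F,G,I,J,K} splits into {A,B,C,D,E,G,I,J,K} and {F}.
On input 0, block {A,B,C,D,E,G,I,J,K} splits into {A,B,C,D,E,G,I,K} and {J}.
On input 0, block {A,B,C,D,E,G,I,K} splits into {A,D,G,I,K} and {B,C,E}.
Refine {A,D,G,I,K} on symbol 0: members go to different blocks, giving {D,G,I} and {A,K}.
Refine {H,M} on symbol 0: members go to different blocks, giving {H} and {M}.
On input 1, block {B,C,E} splits into {B,E} and {C}.
On input 1, block {A,K} splits into {A} and {K}.
No further refinement is possible. Final partition (9 blocks): {D,G,I} | {H} | {F} | {J} | {B,E} | {A} | {M} | {C} | {K}.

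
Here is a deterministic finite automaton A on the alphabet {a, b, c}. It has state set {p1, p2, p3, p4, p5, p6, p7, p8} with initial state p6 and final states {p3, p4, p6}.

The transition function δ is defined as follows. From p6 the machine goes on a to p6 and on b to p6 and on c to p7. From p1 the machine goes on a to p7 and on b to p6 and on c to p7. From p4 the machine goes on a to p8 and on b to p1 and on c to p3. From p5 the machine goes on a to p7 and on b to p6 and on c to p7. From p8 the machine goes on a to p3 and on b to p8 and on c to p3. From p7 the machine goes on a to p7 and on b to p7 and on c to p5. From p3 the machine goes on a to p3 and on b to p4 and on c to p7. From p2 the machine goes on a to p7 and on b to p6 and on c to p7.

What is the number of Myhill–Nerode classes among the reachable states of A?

3

First remove the unreachable states {p1,p2,p3,p4,p8}; 3 states remain.
Initial partition by acceptance: {p6} | {p5,p7}.
Refine {p5,p7} on symbol b: members go to different blocks, giving {p5} and {p7}.
No further refinement is possible. Final partition (3 blocks): {p6} | {p5} | {p7}.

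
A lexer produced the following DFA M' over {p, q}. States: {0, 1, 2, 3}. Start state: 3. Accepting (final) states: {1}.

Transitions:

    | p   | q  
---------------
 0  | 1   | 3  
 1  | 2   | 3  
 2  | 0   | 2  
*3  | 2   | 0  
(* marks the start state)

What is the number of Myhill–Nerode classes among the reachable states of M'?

4

P0 = {1} | {0,2,3}.
Split {0,2,3} by δ(·,p) → {2,3} and {0}.
Split {2,3} by δ(·,p) → {2} and {3}.
Stable partition: {1} | {2} | {0} | {3} — 4 equivalence classes.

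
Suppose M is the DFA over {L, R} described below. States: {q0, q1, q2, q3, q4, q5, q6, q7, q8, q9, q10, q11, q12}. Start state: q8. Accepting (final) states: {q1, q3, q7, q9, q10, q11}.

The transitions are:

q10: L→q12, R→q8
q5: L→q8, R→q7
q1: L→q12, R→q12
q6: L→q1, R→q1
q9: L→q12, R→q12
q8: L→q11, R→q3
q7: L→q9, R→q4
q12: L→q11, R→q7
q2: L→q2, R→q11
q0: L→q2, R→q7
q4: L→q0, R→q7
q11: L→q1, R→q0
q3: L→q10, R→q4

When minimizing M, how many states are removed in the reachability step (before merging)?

BFS from q8 reaches {q0, q1, q2, q3, q4, q7, q8, q9, q10, q11, q12}; the 2 state(s) q5, q6 are never visited.

2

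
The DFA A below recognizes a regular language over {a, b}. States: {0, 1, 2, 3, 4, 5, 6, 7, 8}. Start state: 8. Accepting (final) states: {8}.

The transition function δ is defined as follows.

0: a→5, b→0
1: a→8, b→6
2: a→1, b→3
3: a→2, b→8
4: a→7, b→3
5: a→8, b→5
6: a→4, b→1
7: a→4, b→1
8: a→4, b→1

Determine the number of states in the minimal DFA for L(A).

Reachable states from the start: {1,2,3,4,6,7,8}. Unreachable: {0,5} — drop them.
Start with accepting vs non-accepting: {8} | {1,2,3,4,6,7}.
Refine {1,2,3,4,6,7} on symbol a: members go to different blocks, giving {2,3,4,6,7} and {1}.
Refine {2,3,4,6,7} on symbol a: members go to different blocks, giving {3,4,6,7} and {2}.
Split {3,4,6,7} by δ(·,a) → {4,6,7} and {3}.
On input b, block {4,6,7} splits into {6,7} and {4}.
No further refinement is possible. Final partition (6 blocks): {8} | {6,7} | {1} | {2} | {3} | {4}.

6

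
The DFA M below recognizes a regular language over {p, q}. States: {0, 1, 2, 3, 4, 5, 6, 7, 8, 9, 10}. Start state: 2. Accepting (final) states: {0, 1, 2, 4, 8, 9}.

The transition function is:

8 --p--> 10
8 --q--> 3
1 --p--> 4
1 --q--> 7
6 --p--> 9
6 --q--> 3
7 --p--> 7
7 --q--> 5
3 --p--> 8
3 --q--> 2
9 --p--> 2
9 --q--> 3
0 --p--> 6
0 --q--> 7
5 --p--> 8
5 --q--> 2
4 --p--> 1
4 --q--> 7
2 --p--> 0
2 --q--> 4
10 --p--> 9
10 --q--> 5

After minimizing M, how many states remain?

8

Every state is reachable, so we keep all 11.
P0 = {0,1,2,4,8,9} | {3,5,6,7,10}.
Split {0,1,2,4,8,9} by δ(·,p) → {1,2,4,9} and {0,8}.
Refine {1,2,4,9} on symbol p: members go to different blocks, giving {1,4,9} and {2}.
Refine {1,4,9} on symbol p: members go to different blocks, giving {1,4} and {9}.
On input p, block {3,5,6,7,10} splits into {3,5} and {6,10} and {7}.
On input q, block {0,8} splits into {0} and {8}.
The partition is now stable with 8 blocks: {1,4} | {3,5} | {0} | {2} | {9} | {6,10} | {7} | {8}.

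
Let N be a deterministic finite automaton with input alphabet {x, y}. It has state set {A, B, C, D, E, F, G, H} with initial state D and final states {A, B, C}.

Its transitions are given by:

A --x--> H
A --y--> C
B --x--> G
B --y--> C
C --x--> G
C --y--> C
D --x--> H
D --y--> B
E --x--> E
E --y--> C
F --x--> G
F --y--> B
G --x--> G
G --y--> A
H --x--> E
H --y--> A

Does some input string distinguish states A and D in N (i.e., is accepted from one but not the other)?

Yes

First remove the unreachable states {F}; 7 states remain.
Initial partition by acceptance: {A,B,C} | {D,E,G,H}.
No further refinement is possible. Final partition (2 blocks): {A,B,C} | {D,E,G,H}.
A and D end up in different blocks, so they are distinguishable. For instance, the string 'ε' is accepted from only A.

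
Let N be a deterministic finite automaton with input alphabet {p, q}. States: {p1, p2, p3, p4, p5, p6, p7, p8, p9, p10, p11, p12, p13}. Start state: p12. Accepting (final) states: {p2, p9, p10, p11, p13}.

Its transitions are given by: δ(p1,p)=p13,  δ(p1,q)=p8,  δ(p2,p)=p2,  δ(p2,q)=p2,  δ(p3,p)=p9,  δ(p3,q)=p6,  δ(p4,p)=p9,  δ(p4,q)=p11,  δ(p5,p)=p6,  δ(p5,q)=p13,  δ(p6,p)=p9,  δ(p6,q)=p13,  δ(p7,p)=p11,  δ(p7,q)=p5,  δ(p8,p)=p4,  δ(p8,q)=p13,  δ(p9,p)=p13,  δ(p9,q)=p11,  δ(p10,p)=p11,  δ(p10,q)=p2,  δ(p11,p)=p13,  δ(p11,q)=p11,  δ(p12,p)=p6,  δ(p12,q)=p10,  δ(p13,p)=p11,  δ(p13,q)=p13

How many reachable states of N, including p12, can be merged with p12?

1

First remove the unreachable states {p1,p3,p4,p5,p7,p8}; 7 states remain.
P0 = {p2,p9,p10,p11,p13} | {p6,p12}.
Split {p6,p12} by δ(·,p) → {p6} and {p12}.
No further refinement is possible. Final partition (3 blocks): {p2,p9,p10,p11,p13} | {p6} | {p12}.
The equivalence class containing p12 is {p12}, of size 1.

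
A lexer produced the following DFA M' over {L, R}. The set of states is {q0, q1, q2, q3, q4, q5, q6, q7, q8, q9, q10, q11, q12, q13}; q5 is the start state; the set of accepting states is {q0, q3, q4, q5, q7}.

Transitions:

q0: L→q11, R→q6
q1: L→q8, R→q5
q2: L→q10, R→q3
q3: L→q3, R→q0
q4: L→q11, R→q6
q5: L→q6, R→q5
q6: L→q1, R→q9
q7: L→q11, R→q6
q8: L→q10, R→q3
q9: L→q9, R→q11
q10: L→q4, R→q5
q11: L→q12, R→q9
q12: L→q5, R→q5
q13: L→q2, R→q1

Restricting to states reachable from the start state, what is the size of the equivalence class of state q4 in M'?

States {q2,q7,q13} cannot be reached from the start state, so discard them.
Start with accepting vs non-accepting: {q0,q3,q4,q5} | {q1,q6,q8,q9,q10,q11,q12}.
Refine {q0,q3,q4,q5} on symbol L: members go to different blocks, giving {q0,q4,q5} and {q3}.
On input R, block {q0,q4,q5} splits into {q0,q4} and {q5}.
On input L, block {q1,q6,q8,q9,q10,q11,q12} splits into {q1,q6,q8,q9,q11} and {q10} and {q12}.
Refine {q1,q6,q8,q9,q11} on symbol L: members go to different blocks, giving {q1,q6,q9} and {q8} and {q11}.
Refine {q1,q6,q9} on symbol L: members go to different blocks, giving {q6,q9} and {q1}.
Split {q6,q9} by δ(·,L) → {q6} and {q9}.
Stable partition: {q0,q4} | {q6} | {q3} | {q5} | {q10} | {q12} | {q8} | {q11} | {q1} | {q9} — 10 equivalence classes.
The equivalence class containing q4 is {q0,q4}, of size 2.

2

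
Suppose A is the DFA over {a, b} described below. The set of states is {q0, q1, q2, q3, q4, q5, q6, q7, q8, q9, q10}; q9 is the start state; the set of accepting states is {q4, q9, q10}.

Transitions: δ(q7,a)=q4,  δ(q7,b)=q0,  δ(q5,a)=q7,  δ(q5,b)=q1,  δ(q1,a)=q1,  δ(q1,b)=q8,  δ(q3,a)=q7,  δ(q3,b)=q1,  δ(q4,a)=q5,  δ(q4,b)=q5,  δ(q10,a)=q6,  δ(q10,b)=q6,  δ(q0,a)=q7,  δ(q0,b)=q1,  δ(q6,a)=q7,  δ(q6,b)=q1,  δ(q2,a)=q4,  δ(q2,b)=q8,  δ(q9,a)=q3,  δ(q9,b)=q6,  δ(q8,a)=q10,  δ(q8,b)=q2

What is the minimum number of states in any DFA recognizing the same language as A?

5

All states are reachable from the start state.
Initial partition by acceptance: {q4,q9,q10} | {q0,q1,q2,q3,q5,q6,q7,q8}.
On input a, block {q0,q1,q2,q3,q5,q6,q7,q8} splits into {q0,q1,q3,q5,q6} and {q2,q7,q8}.
Refine {q0,q1,q3,q5,q6} on symbol a: members go to different blocks, giving {q0,q3,q5,q6} and {q1}.
Refine {q2,q7,q8} on symbol b: members go to different blocks, giving {q2,q8} and {q7}.
Stable partition: {q4,q9,q10} | {q0,q3,q5,q6} | {q2,q8} | {q1} | {q7} — 5 equivalence classes.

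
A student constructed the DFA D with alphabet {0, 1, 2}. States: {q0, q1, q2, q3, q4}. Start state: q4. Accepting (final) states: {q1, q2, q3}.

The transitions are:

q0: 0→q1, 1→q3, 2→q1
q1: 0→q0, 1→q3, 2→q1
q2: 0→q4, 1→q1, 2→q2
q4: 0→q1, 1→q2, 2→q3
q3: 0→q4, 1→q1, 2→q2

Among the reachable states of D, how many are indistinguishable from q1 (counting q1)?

Initial partition by acceptance: {q1,q2,q3} | {q0,q4}.
No further refinement is possible. Final partition (2 blocks): {q1,q2,q3} | {q0,q4}.
The equivalence class containing q1 is {q1,q2,q3}, of size 3.

3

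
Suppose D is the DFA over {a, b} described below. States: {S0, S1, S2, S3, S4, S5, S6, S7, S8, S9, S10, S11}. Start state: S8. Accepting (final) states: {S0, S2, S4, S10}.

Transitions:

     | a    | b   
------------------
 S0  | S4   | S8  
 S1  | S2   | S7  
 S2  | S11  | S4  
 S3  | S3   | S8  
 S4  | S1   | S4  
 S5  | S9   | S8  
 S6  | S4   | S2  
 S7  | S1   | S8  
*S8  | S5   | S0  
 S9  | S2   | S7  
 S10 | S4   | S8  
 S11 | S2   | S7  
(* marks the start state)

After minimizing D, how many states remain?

First remove the unreachable states {S3,S6,S10}; 9 states remain.
Start with accepting vs non-accepting: {S0,S2,S4} | {S1,S5,S7,S8,S9,S11}.
On input a, block {S0,S2,S4} splits into {S2,S4} and {S0}.
Refine {S1,S5,S7,S8,S9,S11} on symbol a: members go to different blocks, giving {S1,S9,S11} and {S5,S7,S8}.
Refine {S5,S7,S8} on symbol a: members go to different blocks, giving {S5,S7} and {S8}.
Stable partition: {S2,S4} | {S1,S9,S11} | {S0} | {S5,S7} | {S8} — 5 equivalence classes.

5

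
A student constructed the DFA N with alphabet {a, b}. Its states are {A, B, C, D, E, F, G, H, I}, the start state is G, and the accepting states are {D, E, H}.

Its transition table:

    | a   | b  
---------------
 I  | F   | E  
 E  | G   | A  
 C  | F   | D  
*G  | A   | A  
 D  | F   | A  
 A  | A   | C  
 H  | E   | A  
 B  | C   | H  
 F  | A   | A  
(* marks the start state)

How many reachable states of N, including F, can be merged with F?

First remove the unreachable states {B,E,H,I}; 5 states remain.
P0 = {D} | {A,C,F,G}.
Refine {A,C,F,G} on symbol b: members go to different blocks, giving {A,F,G} and {C}.
On input b, block {A,F,G} splits into {F,G} and {A}.
The partition is now stable with 4 blocks: {D} | {F,G} | {C} | {A}.
The equivalence class containing F is {F,G}, of size 2.

2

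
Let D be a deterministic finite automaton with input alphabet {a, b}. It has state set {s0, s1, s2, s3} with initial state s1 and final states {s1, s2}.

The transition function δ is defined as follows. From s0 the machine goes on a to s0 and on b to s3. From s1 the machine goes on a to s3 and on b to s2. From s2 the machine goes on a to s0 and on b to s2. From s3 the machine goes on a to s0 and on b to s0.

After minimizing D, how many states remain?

2

P0 = {s1,s2} | {s0,s3}.
No further refinement is possible. Final partition (2 blocks): {s1,s2} | {s0,s3}.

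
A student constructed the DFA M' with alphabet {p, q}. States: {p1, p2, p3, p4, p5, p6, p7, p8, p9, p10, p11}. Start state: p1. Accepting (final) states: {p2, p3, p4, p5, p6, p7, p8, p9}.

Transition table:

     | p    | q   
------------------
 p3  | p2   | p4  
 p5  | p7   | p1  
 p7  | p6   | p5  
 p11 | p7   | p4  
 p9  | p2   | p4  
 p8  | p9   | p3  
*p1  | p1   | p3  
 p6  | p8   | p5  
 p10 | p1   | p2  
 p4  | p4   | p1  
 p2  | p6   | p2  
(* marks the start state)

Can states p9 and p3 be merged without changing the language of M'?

First remove the unreachable states {p10,p11}; 9 states remain.
Initial partition by acceptance: {p2,p3,p4,p5,p6,p7,p8,p9} | {p1}.
Refine {p2,p3,p4,p5,p6,p7,p8,p9} on symbol q: members go to different blocks, giving {p2,p3,p6,p7,p8,p9} and {p4,p5}.
On input q, block {p2,p3,p6,p7,p8,p9} splits into {p3,p6,p7,p9} and {p2,p8}.
On input p, block {p3,p6,p7,p9} splits into {p3,p6,p9} and {p7}.
Refine {p4,p5} on symbol p: members go to different blocks, giving {p4} and {p5}.
Split {p3,p6,p9} by δ(·,q) → {p3,p9} and {p6}.
On input p, block {p2,p8} splits into {p2} and {p8}.
Stable partition: {p3,p9} | {p1} | {p4} | {p2} | {p7} | {p5} | {p6} | {p8} — 8 equivalence classes.
p9 and p3 lie in the same block of the stable partition, so they are equivalent — no string distinguishes them.

Yes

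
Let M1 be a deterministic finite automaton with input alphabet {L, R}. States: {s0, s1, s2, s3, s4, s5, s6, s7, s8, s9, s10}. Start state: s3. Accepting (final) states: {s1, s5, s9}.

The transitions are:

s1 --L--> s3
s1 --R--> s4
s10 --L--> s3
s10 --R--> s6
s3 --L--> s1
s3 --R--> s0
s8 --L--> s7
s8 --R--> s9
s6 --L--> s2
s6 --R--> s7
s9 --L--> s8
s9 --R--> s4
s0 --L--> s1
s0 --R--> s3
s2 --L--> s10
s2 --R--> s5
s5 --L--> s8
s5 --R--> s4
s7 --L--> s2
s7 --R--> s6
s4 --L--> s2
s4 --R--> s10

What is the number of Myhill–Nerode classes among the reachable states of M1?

8

All states are reachable from the start state.
Initial partition by acceptance: {s1,s5,s9} | {s0,s2,s3,s4,s6,s7,s8,s10}.
On input L, block {s0,s2,s3,s4,s6,s7,s8,s10} splits into {s2,s4,s6,s7,s8,s10} and {s0,s3}.
On input L, block {s1,s5,s9} splits into {s5,s9} and {s1}.
Refine {s2,s4,s6,s7,s8,s10} on symbol L: members go to different blocks, giving {s2,s4,s6,s7,s8} and {s10}.
On input L, block {s2,s4,s6,s7,s8} splits into {s4,s6,s7,s8} and {s2}.
Refine {s4,s6,s7,s8} on symbol L: members go to different blocks, giving {s4,s6,s7} and {s8}.
Refine {s4,s6,s7} on symbol R: members go to different blocks, giving {s6,s7} and {s4}.
No further refinement is possible. Final partition (8 blocks): {s5,s9} | {s6,s7} | {s0,s3} | {s1} | {s10} | {s2} | {s8} | {s4}.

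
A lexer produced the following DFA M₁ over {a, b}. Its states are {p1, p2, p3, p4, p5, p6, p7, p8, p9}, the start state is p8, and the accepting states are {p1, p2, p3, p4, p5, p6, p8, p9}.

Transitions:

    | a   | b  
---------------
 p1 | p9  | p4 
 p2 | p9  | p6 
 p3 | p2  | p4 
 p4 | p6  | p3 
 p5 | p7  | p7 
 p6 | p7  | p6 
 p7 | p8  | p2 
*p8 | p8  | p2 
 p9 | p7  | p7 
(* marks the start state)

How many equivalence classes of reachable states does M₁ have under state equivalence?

5

First remove the unreachable states {p1,p3,p4,p5}; 5 states remain.
P0 = {p2,p6,p8,p9} | {p7}.
On input a, block {p2,p6,p8,p9} splits into {p2,p8} and {p6,p9}.
On input a, block {p2,p8} splits into {p2} and {p8}.
On input b, block {p6,p9} splits into {p6} and {p9}.
No further refinement is possible. Final partition (5 blocks): {p2} | {p7} | {p6} | {p8} | {p9}.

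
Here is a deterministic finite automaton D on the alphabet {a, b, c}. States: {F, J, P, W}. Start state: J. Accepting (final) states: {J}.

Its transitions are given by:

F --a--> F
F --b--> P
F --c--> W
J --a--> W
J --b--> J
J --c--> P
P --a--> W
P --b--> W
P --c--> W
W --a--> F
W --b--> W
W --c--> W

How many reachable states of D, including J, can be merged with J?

1

P0 = {J} | {F,P,W}.
The partition is now stable with 2 blocks: {J} | {F,P,W}.
The equivalence class containing J is {J}, of size 1.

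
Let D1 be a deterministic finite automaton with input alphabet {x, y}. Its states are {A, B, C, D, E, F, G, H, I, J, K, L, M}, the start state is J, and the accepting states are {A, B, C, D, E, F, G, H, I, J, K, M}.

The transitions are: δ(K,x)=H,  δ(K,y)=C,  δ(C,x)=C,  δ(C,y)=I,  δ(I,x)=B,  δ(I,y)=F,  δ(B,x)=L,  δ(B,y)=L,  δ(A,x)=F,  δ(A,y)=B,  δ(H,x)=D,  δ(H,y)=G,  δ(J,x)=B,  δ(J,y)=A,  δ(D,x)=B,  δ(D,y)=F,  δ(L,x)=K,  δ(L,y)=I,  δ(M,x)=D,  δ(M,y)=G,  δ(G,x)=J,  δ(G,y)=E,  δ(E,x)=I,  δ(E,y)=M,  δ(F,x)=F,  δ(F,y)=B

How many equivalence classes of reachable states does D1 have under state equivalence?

7

Initial partition by acceptance: {A,B,C,D,E,F,G,H,I,J,K,M} | {L}.
Split {A,B,C,D,E,F,G,H,I,J,K,M} by δ(·,x) → {A,C,D,E,F,G,H,I,J,K,M} and {B}.
On input x, block {A,C,D,E,F,G,H,I,J,K,M} splits into {A,C,E,F,G,H,K,M} and {D,I,J}.
On input x, block {A,C,E,F,G,H,K,M} splits into {A,C,F,K} and {E,G,H,M}.
Refine {A,C,F,K} on symbol x: members go to different blocks, giving {A,C,F} and {K}.
Split {A,C,F} by δ(·,y) → {A,F} and {C}.
The partition is now stable with 7 blocks: {A,F} | {L} | {B} | {D,I,J} | {E,G,H,M} | {K} | {C}.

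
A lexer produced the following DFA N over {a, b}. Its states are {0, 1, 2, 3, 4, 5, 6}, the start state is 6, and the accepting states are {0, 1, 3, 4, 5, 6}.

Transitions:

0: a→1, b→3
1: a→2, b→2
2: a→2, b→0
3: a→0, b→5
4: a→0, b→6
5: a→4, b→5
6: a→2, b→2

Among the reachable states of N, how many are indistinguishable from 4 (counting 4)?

Every state is reachable, so we keep all 7.
Start with accepting vs non-accepting: {0,1,3,4,5,6} | {2}.
Split {0,1,3,4,5,6} by δ(·,a) → {0,3,4,5} and {1,6}.
Refine {0,3,4,5} on symbol a: members go to different blocks, giving {3,4,5} and {0}.
Refine {3,4,5} on symbol a: members go to different blocks, giving {3,4} and {5}.
Refine {3,4} on symbol b: members go to different blocks, giving {3} and {4}.
Stable partition: {3} | {2} | {1,6} | {0} | {5} | {4} — 6 equivalence classes.
State 4 belongs to the block {4}, which has 1 states.

1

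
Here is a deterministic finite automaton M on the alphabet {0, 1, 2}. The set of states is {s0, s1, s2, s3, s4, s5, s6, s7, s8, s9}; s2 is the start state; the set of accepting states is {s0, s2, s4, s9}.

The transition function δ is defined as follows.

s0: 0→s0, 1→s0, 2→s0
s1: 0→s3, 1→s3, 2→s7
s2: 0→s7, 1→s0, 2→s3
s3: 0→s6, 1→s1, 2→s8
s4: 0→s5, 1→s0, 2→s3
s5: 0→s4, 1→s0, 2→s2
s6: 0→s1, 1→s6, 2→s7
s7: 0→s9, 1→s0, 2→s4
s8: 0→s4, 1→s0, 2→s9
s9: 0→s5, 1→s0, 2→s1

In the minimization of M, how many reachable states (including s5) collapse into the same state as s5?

3

Every state is reachable, so we keep all 10.
Start with accepting vs non-accepting: {s0,s2,s4,s9} | {s1,s3,s5,s6,s7,s8}.
On input 0, block {s0,s2,s4,s9} splits into {s2,s4,s9} and {s0}.
Split {s1,s3,s5,s6,s7,s8} by δ(·,0) → {s1,s3,s6} and {s5,s7,s8}.
No further refinement is possible. Final partition (4 blocks): {s2,s4,s9} | {s1,s3,s6} | {s0} | {s5,s7,s8}.
The equivalence class containing s5 is {s5,s7,s8}, of size 3.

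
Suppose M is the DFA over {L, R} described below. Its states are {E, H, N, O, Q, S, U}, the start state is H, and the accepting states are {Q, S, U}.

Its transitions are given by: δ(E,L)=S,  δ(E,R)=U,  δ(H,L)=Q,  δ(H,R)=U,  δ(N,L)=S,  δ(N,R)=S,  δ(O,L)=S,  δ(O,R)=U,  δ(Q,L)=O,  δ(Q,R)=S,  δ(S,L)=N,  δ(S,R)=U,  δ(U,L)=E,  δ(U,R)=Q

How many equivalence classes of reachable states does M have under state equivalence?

All states are reachable from the start state.
P0 = {Q,S,U} | {E,H,N,O}.
The partition is now stable with 2 blocks: {Q,S,U} | {E,H,N,O}.

2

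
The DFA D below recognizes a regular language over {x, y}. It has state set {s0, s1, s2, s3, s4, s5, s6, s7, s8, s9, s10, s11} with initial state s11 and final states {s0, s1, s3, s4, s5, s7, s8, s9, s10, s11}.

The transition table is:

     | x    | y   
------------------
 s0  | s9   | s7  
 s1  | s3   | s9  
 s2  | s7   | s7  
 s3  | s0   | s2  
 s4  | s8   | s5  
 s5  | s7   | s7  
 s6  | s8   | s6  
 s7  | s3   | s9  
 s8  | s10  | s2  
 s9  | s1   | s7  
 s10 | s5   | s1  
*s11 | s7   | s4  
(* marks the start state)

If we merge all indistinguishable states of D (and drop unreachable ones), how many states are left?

5

Reachable states from the start: {s0,s1,s2,s3,s4,s5,s7,s8,s9,s10,s11}. Unreachable: {s6} — drop them.
P0 = {s0,s1,s3,s4,s5,s7,s8,s9,s10,s11} | {s2}.
Split {s0,s1,s3,s4,s5,s7,s8,s9,s10,s11} by δ(·,y) → {s0,s1,s4,s5,s7,s9,s10,s11} and {s3,s8}.
On input x, block {s0,s1,s4,s5,s7,s9,s10,s11} splits into {s0,s5,s9,s10,s11} and {s1,s4,s7}.
On input x, block {s0,s5,s9,s10,s11} splits into {s5,s9,s11} and {s0,s10}.
No further refinement is possible. Final partition (5 blocks): {s5,s9,s11} | {s2} | {s3,s8} | {s1,s4,s7} | {s0,s10}.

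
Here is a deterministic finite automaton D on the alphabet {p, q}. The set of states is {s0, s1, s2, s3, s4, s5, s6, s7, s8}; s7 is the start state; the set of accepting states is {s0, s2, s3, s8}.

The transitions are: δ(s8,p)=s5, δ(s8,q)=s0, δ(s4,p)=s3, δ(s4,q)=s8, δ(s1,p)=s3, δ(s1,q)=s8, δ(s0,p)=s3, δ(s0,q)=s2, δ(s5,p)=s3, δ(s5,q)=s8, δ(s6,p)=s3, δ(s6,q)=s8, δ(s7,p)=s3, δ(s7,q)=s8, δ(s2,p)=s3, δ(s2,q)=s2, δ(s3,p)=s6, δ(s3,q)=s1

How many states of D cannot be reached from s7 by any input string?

BFS from s7 reaches {s0, s1, s2, s3, s5, s6, s7, s8}; the 1 state(s) s4 are never visited.

1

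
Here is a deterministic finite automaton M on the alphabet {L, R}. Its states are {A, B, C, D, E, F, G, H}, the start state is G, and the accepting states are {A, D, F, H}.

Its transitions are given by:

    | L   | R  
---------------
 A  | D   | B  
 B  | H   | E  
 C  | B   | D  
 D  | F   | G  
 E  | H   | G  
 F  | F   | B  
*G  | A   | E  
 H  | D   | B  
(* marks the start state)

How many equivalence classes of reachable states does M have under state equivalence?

2

States {C} cannot be reached from the start state, so discard them.
P0 = {A,D,F,H} | {B,E,G}.
No further refinement is possible. Final partition (2 blocks): {A,D,F,H} | {B,E,G}.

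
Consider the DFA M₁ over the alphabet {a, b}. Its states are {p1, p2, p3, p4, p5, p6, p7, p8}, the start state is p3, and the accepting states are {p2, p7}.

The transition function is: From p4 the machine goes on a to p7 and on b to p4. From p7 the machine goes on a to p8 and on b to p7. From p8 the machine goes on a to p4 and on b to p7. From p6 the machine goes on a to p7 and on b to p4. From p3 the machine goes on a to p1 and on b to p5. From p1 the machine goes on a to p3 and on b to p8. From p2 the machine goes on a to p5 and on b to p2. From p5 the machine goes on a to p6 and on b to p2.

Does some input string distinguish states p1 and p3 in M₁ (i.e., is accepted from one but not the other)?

No

P0 = {p2,p7} | {p1,p3,p4,p5,p6,p8}.
Refine {p1,p3,p4,p5,p6,p8} on symbol a: members go to different blocks, giving {p1,p3,p5,p8} and {p4,p6}.
On input a, block {p1,p3,p5,p8} splits into {p1,p3} and {p5,p8}.
Stable partition: {p2,p7} | {p1,p3} | {p4,p6} | {p5,p8} — 4 equivalence classes.
p1 and p3 lie in the same block of the stable partition, so they are equivalent — no string distinguishes them.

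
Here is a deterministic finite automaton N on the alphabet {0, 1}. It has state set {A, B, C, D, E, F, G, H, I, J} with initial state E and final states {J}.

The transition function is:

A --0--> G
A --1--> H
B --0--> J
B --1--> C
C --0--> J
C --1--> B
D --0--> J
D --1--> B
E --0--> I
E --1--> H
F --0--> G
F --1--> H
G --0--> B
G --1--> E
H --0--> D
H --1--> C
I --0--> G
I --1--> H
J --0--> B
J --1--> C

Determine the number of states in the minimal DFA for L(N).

6

First remove the unreachable states {A,F}; 8 states remain.
P0 = {J} | {B,C,D,E,G,H,I}.
Refine {B,C,D,E,G,H,I} on symbol 0: members go to different blocks, giving {E,G,H,I} and {B,C,D}.
Split {E,G,H,I} by δ(·,0) → {E,I} and {G,H}.
Refine {E,I} on symbol 0: members go to different blocks, giving {E} and {I}.
Refine {G,H} on symbol 1: members go to different blocks, giving {G} and {H}.
No further refinement is possible. Final partition (6 blocks): {J} | {E} | {B,C,D} | {G} | {I} | {H}.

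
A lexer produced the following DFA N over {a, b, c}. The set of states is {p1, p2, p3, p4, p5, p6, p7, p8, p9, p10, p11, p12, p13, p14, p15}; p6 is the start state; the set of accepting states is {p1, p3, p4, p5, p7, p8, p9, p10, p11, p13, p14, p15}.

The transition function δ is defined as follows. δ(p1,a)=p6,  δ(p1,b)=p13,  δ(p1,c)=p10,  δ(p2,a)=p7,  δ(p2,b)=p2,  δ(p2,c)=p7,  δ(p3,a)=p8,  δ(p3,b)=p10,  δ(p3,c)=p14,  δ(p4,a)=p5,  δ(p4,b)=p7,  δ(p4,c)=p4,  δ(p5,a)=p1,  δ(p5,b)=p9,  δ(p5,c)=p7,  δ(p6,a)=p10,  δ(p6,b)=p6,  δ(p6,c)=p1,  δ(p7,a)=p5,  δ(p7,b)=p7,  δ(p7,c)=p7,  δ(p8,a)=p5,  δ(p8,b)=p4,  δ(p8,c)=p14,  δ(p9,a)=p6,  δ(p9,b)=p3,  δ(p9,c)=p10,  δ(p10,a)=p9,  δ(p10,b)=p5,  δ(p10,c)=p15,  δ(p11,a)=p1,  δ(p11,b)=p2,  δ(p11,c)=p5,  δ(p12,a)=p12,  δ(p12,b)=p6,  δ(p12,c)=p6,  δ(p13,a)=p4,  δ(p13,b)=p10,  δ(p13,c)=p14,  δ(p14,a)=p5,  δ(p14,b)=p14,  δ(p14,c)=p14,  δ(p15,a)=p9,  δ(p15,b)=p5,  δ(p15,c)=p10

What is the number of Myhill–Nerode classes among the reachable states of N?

Reachable states from the start: {p1,p3,p4,p5,p6,p7,p8,p9,p10,p13,p14,p15}. Unreachable: {p2,p11,p12} — drop them.
Start with accepting vs non-accepting: {p1,p3,p4,p5,p7,p8,p9,p10,p13,p14,p15} | {p6}.
Split {p1,p3,p4,p5,p7,p8,p9,p10,p13,p14,p15} by δ(·,a) → {p3,p4,p5,p7,p8,p10,p13,p14,p15} and {p1,p9}.
Split {p3,p4,p5,p7,p8,p10,p13,p14,p15} by δ(·,a) → {p3,p4,p7,p8,p13,p14} and {p5,p10,p15}.
On input a, block {p3,p4,p7,p8,p13,p14} splits into {p4,p7,p8,p14} and {p3,p13}.
On input b, block {p5,p10,p15} splits into {p10,p15} and {p5}.
No further refinement is possible. Final partition (6 blocks): {p4,p7,p8,p14} | {p6} | {p1,p9} | {p10,p15} | {p3,p13} | {p5}.

6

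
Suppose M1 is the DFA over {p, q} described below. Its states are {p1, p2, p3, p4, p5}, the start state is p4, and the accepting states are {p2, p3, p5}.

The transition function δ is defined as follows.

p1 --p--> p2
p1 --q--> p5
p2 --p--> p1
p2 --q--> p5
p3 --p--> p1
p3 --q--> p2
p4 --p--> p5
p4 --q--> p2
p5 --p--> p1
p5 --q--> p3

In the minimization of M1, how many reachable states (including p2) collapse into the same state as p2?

Every state is reachable, so we keep all 5.
Start with accepting vs non-accepting: {p2,p3,p5} | {p1,p4}.
The partition is now stable with 2 blocks: {p2,p3,p5} | {p1,p4}.
State p2 belongs to the block {p2,p3,p5}, which has 3 states.

3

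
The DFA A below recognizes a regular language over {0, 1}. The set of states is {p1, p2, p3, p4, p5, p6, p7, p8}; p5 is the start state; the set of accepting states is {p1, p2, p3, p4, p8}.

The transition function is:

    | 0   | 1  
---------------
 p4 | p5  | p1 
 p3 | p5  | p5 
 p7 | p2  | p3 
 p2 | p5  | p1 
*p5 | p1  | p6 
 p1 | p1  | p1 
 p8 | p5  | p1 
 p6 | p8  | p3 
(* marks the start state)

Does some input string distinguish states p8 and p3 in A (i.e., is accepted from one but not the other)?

Reachable states from the start: {p1,p3,p5,p6,p8}. Unreachable: {p2,p4,p7} — drop them.
Initial partition by acceptance: {p1,p3,p8} | {p5,p6}.
Split {p1,p3,p8} by δ(·,0) → {p3,p8} and {p1}.
Split {p3,p8} by δ(·,1) → {p3} and {p8}.
On input 0, block {p5,p6} splits into {p5} and {p6}.
The partition is now stable with 5 blocks: {p3} | {p5} | {p1} | {p8} | {p6}.
p8 and p3 end up in different blocks, so they are distinguishable. For instance, the string '1' is accepted from only p8.

Yes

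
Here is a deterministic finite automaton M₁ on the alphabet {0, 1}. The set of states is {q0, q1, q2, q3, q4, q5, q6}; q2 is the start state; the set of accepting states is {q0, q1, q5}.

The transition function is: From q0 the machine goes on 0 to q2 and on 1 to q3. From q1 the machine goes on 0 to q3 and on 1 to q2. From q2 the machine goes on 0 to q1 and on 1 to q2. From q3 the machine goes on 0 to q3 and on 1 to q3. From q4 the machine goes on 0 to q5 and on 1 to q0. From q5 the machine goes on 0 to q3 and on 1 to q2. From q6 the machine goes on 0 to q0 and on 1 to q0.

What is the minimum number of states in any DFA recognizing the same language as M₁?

States {q0,q4,q5,q6} cannot be reached from the start state, so discard them.
Initial partition by acceptance: {q1} | {q2,q3}.
Split {q2,q3} by δ(·,0) → {q2} and {q3}.
The partition is now stable with 3 blocks: {q1} | {q2} | {q3}.

3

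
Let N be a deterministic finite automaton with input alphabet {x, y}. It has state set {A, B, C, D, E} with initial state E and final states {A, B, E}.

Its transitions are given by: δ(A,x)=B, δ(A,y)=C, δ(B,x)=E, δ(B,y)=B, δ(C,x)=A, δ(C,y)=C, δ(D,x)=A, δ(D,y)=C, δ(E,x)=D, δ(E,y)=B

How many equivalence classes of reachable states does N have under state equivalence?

Every state is reachable, so we keep all 5.
Start with accepting vs non-accepting: {A,B,E} | {C,D}.
Refine {A,B,E} on symbol x: members go to different blocks, giving {A,B} and {E}.
On input x, block {A,B} splits into {A} and {B}.
Stable partition: {A} | {C,D} | {E} | {B} — 4 equivalence classes.

4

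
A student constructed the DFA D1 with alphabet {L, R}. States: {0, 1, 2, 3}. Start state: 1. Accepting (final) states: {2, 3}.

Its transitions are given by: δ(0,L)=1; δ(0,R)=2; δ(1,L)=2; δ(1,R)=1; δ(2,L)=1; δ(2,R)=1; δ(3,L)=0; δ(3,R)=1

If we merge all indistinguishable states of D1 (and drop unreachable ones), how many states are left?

States {0,3} cannot be reached from the start state, so discard them.
P0 = {2} | {1}.
No further refinement is possible. Final partition (2 blocks): {2} | {1}.

2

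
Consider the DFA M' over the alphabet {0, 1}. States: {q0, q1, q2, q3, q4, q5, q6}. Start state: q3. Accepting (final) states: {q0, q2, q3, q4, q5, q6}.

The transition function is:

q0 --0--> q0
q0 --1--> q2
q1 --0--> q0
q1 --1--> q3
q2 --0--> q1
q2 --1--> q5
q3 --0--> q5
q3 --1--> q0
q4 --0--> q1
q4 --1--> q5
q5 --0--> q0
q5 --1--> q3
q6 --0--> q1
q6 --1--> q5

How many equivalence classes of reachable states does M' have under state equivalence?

First remove the unreachable states {q4,q6}; 5 states remain.
P0 = {q0,q2,q3,q5} | {q1}.
Split {q0,q2,q3,q5} by δ(·,0) → {q0,q3,q5} and {q2}.
Split {q0,q3,q5} by δ(·,1) → {q3,q5} and {q0}.
On input 0, block {q3,q5} splits into {q3} and {q5}.
No further refinement is possible. Final partition (5 blocks): {q3} | {q1} | {q2} | {q0} | {q5}.

5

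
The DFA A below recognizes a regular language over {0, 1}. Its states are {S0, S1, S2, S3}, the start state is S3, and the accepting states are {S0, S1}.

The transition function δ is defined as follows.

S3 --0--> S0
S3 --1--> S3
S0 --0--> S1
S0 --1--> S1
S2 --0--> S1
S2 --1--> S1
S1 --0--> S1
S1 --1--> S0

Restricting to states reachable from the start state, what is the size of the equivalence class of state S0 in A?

2

Reachable states from the start: {S0,S1,S3}. Unreachable: {S2} — drop them.
Start with accepting vs non-accepting: {S0,S1} | {S3}.
Stable partition: {S0,S1} | {S3} — 2 equivalence classes.
State S0 belongs to the block {S0,S1}, which has 2 states.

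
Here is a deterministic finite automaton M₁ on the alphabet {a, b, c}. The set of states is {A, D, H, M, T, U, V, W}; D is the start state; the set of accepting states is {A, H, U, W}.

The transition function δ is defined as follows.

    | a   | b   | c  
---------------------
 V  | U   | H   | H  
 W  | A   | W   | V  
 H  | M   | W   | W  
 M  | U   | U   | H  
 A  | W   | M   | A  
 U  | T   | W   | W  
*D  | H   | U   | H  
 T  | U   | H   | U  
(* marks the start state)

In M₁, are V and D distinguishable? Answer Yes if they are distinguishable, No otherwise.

No

Start with accepting vs non-accepting: {A,H,U,W} | {D,M,T,V}.
Refine {A,H,U,W} on symbol a: members go to different blocks, giving {A,W} and {H,U}.
Split {A,W} by δ(·,b) → {W} and {A}.
The partition is now stable with 4 blocks: {W} | {D,M,T,V} | {H,U} | {A}.
V and D lie in the same block of the stable partition, so they are equivalent — no string distinguishes them.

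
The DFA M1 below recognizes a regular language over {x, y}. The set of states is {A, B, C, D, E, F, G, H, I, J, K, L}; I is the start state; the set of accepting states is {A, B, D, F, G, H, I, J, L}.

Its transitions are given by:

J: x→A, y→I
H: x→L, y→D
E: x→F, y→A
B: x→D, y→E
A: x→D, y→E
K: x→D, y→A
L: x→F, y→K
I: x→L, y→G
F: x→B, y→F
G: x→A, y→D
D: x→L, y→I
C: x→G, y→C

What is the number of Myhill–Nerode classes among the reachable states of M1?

States {C,H,J} cannot be reached from the start state, so discard them.
Start with accepting vs non-accepting: {A,B,D,F,G,I,L} | {E,K}.
Refine {A,B,D,F,G,I,L} on symbol y: members go to different blocks, giving {D,F,G,I} and {A,B,L}.
Stable partition: {D,F,G,I} | {E,K} | {A,B,L} — 3 equivalence classes.

3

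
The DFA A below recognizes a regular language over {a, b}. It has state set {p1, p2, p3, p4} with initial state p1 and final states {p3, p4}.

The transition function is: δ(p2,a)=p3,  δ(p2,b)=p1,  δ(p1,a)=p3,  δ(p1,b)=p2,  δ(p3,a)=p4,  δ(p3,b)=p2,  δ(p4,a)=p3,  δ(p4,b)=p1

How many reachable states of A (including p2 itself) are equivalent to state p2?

All states are reachable from the start state.
P0 = {p3,p4} | {p1,p2}.
The partition is now stable with 2 blocks: {p3,p4} | {p1,p2}.
State p2 belongs to the block {p1,p2}, which has 2 states.

2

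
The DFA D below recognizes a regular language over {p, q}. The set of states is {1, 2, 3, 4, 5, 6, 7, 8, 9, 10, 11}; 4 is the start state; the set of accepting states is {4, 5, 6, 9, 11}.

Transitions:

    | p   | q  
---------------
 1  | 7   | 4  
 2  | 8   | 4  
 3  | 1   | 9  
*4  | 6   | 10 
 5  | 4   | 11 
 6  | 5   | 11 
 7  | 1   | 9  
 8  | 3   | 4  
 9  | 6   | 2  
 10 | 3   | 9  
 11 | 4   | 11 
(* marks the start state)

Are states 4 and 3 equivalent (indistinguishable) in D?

P0 = {4,5,6,9,11} | {1,2,3,7,8,10}.
On input q, block {4,5,6,9,11} splits into {5,6,11} and {4,9}.
Refine {5,6,11} on symbol p: members go to different blocks, giving {5,11} and {6}.
No further refinement is possible. Final partition (4 blocks): {5,11} | {1,2,3,7,8,10} | {4,9} | {6}.
4 and 3 end up in different blocks, so they are distinguishable. For instance, the string 'ε' is accepted from only 4.

No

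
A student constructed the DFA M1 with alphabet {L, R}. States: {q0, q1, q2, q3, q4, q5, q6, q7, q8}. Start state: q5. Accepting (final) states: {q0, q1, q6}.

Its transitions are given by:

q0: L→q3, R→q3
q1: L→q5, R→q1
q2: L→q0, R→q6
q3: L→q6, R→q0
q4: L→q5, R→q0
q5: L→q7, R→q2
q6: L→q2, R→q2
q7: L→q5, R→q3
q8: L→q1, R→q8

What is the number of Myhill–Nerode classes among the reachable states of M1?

First remove the unreachable states {q1,q4,q8}; 6 states remain.
P0 = {q0,q6} | {q2,q3,q5,q7}.
On input L, block {q2,q3,q5,q7} splits into {q2,q3} and {q5,q7}.
No further refinement is possible. Final partition (3 blocks): {q0,q6} | {q2,q3} | {q5,q7}.

3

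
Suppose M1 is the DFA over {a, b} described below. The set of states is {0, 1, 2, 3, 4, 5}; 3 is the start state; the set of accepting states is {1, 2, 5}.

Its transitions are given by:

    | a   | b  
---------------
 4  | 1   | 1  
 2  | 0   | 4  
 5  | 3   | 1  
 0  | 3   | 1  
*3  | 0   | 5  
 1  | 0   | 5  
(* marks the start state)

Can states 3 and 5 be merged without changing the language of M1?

No

First remove the unreachable states {2,4}; 4 states remain.
Start with accepting vs non-accepting: {1,5} | {0,3}.
No further refinement is possible. Final partition (2 blocks): {1,5} | {0,3}.
3 and 5 end up in different blocks, so they are distinguishable. For instance, the string 'ε' is accepted from only 5.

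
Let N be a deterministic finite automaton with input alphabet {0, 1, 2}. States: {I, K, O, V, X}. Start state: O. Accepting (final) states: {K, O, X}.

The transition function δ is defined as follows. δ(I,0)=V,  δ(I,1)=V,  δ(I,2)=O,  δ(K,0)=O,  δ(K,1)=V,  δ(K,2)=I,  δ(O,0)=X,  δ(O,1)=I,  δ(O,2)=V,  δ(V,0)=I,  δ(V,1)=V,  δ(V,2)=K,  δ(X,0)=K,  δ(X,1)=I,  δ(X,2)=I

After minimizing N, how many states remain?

P0 = {K,O,X} | {I,V}.
No further refinement is possible. Final partition (2 blocks): {K,O,X} | {I,V}.

2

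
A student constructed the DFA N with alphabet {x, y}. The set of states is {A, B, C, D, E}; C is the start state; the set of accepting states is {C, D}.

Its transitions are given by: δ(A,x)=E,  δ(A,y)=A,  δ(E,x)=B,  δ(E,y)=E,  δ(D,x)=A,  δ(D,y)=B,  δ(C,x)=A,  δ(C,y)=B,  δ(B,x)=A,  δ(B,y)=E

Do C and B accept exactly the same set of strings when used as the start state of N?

No

Reachable states from the start: {A,B,C,E}. Unreachable: {D} — drop them.
Start with accepting vs non-accepting: {C} | {A,B,E}.
Stable partition: {C} | {A,B,E} — 2 equivalence classes.
C and B end up in different blocks, so they are distinguishable. For instance, the string 'ε' is accepted from only C.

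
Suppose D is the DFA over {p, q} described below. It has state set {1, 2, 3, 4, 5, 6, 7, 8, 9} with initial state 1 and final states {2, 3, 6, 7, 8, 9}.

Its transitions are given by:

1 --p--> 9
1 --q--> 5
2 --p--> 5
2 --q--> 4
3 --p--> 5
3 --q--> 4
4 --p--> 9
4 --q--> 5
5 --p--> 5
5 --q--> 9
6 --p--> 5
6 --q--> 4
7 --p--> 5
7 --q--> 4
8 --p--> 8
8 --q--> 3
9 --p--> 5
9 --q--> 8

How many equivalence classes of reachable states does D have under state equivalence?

5

First remove the unreachable states {2,6,7}; 6 states remain.
Initial partition by acceptance: {3,8,9} | {1,4,5}.
Split {3,8,9} by δ(·,p) → {3,9} and {8}.
Split {3,9} by δ(·,q) → {3} and {9}.
On input p, block {1,4,5} splits into {1,4} and {5}.
No further refinement is possible. Final partition (5 blocks): {3} | {1,4} | {8} | {9} | {5}.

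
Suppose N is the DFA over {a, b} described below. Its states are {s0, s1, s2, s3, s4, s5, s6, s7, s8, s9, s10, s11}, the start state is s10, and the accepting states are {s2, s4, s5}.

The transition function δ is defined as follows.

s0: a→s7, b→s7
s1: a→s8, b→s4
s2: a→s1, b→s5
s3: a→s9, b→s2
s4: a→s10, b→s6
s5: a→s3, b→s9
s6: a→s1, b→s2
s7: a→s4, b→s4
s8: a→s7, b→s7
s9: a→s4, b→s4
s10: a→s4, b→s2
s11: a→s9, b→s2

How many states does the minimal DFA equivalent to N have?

Reachable states from the start: {s1,s2,s3,s4,s5,s6,s7,s8,s9,s10}. Unreachable: {s0,s11} — drop them.
Initial partition by acceptance: {s2,s4,s5} | {s1,s3,s6,s7,s8,s9,s10}.
Refine {s2,s4,s5} on symbol b: members go to different blocks, giving {s4,s5} and {s2}.
Refine {s1,s3,s6,s7,s8,s9,s10} on symbol a: members go to different blocks, giving {s1,s3,s6,s8} and {s7,s9,s10}.
On input a, block {s4,s5} splits into {s4} and {s5}.
Refine {s1,s3,s6,s8} on symbol a: members go to different blocks, giving {s1,s6} and {s3,s8}.
Split {s1,s6} by δ(·,a) → {s1} and {s6}.
Refine {s7,s9,s10} on symbol b: members go to different blocks, giving {s7,s9} and {s10}.
On input b, block {s3,s8} splits into {s3} and {s8}.
Stable partition: {s4} | {s1} | {s2} | {s7,s9} | {s5} | {s3} | {s6} | {s10} | {s8} — 9 equivalence classes.

9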